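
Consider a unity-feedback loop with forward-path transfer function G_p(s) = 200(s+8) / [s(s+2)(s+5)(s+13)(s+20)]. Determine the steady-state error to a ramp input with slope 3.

4.875

The open loop has one pole at the origin → type 1 system.
K_v = lim_{s→0} s·G_p(s) = 200·8 / (2·5·13·20) = 8/13.
e_ss = 3/K_v = 3/(8/13) = 4.875.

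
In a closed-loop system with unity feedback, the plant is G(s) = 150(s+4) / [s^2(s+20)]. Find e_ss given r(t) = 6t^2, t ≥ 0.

0.4

G(s) has two factors of s in the denominator, so the system is type 2.
K_a = lim_{s→0} s^2·G(s) = 150·4 / (20) = 30.
r(t) = 6t^2 gives R(s) = 12/s^3.
e_ss = 12/K_a = 12/30 = 0.4.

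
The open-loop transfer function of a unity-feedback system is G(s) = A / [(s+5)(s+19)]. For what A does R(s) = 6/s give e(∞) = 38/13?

G(s) has no factors of s in the denominator, so the system is type 0.
K_p = lim_{s→0} G(s) = A / (5·19) = (1/95)·A.
e_ss = 6/(1 + K_p) = 38/13 ⇒ 1 + (1/95)·A = 39/19 ⇒ A = 100.

100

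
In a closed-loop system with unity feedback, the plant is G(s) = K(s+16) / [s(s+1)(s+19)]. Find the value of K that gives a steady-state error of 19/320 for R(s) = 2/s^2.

40

G(s) has one factor of s in the denominator, so the system is type 1.
K_v = lim_{s→0} s·G(s) = K·16 / (1·19) = (16/19)·K.
e_ss = 2/K_v = 19/320 ⇒ K_v = 640/19 ⇒ K = (640/19)/(16/19) = 40.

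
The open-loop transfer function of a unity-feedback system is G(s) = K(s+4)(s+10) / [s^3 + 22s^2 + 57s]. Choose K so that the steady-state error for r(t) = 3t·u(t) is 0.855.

Factoring s from the denominator leaves a polynomial with constant term 57, so the system is type 1.
K_v = lim_{s→0} s·G(s) = K·4·10 / 57 = (40/57)·K.
e_ss = 3/K_v = 0.855 ⇒ K_v = 200/57 ⇒ K = (200/57)/(40/57) = 5.

5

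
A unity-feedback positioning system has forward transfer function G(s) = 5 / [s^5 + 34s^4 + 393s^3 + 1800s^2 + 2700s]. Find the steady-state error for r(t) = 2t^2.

The denominator has no term below 2700s — 1 pole at s=0, type 1.
K_a = lim_{s→0} s^2·G(s) = 0; the steady-state error to this parabolic input grows without bound.

infinity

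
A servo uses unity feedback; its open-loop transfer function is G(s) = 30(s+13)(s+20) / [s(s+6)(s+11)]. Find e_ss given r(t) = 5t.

The open loop has one pole at the origin → type 1 system.
K_v = lim_{s→0} s·G(s) = 30·13·20 / (6·11) = 1300/11.
e_ss = 5/K_v = 5/(1300/11) = 11/260.

11/260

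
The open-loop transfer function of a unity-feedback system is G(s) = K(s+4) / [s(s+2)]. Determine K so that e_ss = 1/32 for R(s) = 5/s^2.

G(s) has one factor of s in the denominator, so the system is type 1.
K_v = lim_{s→0} s·G(s) = K·4 / (2) = 2·K.
e_ss = 5/K_v = 1/32 ⇒ K_v = 160 ⇒ K = 160/2 = 80.

80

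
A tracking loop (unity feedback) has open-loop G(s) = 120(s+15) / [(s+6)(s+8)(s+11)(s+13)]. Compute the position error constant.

75/286

System type = 0 (no poles at s=0).
K_p = lim_{s→0} G(s) = 120·15 / (6·8·11·13) = 75/286.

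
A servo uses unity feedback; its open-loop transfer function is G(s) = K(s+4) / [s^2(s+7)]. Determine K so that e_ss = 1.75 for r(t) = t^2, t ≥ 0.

System type = 2 (two poles at s=0).
K_a = lim_{s→0} s^2·G(s) = K·4 / (7) = (4/7)·K.
e_ss = 2/K_a = 1.75 ⇒ K_a = 8/7 ⇒ K = (8/7)/(4/7) = 2.

2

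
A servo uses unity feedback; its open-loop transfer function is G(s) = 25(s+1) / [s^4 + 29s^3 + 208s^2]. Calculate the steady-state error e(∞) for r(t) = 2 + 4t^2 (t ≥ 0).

66.56

Lowest-order denominator term is 208s^2, so the open loop has 2 poles at the origin → type 2 system. By superposition:
  • 2: tracked with zero error.
  • 4t^2: e_ss = 8/K_a with K_a=25/208 → 66.56.
Total e_ss = 66.56.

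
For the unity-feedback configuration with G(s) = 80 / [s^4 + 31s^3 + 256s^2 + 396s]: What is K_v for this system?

20/99

The denominator has no term below 396s — 1 pole at s=0, type 1.
K_v = lim_{s→0} s·G(s) = 80 / 396 = 20/99.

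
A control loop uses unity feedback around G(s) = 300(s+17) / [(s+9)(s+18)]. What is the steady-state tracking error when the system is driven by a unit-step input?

27/877

No free integrators in G(s): this is a type 0 system.
K_p = lim_{s→0} G(s) = 300·17 / (9·18) = 850/27.
e_ss = 1/(1 + K_p) = 1/(877/27) = 27/877.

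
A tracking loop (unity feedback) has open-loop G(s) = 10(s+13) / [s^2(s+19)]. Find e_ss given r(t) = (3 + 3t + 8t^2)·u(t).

The open loop has two poles at the origin → type 2 system. Taking each input component in turn:
  • 3: tracked with zero error.
  • 3t: tracked with zero error.
  • 8t^2: e_ss = 16/K_a with K_a=130/19 → 152/65.
Total e_ss = 152/65.

152/65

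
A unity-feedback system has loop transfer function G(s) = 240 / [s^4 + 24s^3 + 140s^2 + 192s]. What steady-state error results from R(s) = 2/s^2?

Factoring s from the denominator leaves a polynomial with constant term 192, so the system is type 1.
K_v = lim_{s→0} s·G(s) = 240 / 192 = 1.25.
e_ss = 2/K_v = 2/1.25 = 1.6.

1.6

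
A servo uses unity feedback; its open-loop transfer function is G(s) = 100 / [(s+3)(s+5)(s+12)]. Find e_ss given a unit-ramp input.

No free integrators in G(s): this is a type 0 system.
For a type-0 system K_v = 0, so e_ss to a ramp input is unbounded.

infinity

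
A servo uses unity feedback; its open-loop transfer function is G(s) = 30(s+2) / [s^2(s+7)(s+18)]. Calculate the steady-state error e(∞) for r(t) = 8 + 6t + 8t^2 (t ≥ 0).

System type = 2 (two poles at s=0). Treating each term separately:
  • 8: tracked with zero error.
  • 6t: tracked with zero error.
  • 8t^2: e_ss = 16/K_a with K_a=10/21 → 33.6.
Total e_ss = 33.6.

33.6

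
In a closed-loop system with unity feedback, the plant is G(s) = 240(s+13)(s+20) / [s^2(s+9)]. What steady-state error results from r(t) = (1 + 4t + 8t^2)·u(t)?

The open loop has two poles at the origin → type 2 system. By superposition:
  • 1: tracked with zero error.
  • 4t: tracked with zero error.
  • 8t^2: e_ss = 16/K_a with K_a=20800/3 → 3/1300.
Total e_ss = 3/1300.

3/1300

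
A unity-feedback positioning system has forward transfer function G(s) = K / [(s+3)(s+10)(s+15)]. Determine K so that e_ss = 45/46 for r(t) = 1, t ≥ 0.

The open loop has no poles at the origin → type 0 system.
K_p = lim_{s→0} G(s) = K / (3·10·15) = (1/450)·K.
e_ss = 1/(1 + K_p) = 45/46 ⇒ 1 + (1/450)·K = 46/45 ⇒ K = 10.

10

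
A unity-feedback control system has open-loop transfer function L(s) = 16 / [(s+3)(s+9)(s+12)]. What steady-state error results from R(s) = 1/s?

81/85

The open loop has no poles at the origin → type 0 system.
K_p = lim_{s→0} L(s) = 16 / (3·9·12) = 4/81.
e_ss = 1/(1 + K_p) = 1/(85/81) = 81/85.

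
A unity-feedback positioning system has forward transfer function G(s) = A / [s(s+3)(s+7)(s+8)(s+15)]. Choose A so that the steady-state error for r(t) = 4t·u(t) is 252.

One free integrator in G(s): this is a type 1 system.
K_v = lim_{s→0} s·G(s) = A / (3·7·8·15) = (1/2520)·A.
e_ss = 4/K_v = 252 ⇒ K_v = 1/63 ⇒ A = (1/63)/(1/2520) = 40.

40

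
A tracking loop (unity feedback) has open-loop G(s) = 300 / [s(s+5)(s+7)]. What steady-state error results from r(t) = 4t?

G(s) has one factor of s in the denominator, so the system is type 1.
K_v = lim_{s→0} s·G(s) = 300 / (5·7) = 60/7.
e_ss = 4/K_v = 4/(60/7) = 7/15.

7/15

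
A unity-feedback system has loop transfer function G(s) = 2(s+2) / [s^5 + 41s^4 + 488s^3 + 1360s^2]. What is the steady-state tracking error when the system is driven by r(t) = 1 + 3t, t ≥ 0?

The denominator has no term below 1360s^2 — 2 poles at s=0, type 2. Taking each input component in turn:
  • 1: tracked with zero error.
  • 3t: tracked with zero error.
Total e_ss = 0.

0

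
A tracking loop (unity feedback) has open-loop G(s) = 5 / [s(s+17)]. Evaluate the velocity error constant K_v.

5/17

One free integrator in G(s): this is a type 1 system.
K_v = lim_{s→0} s·G(s) = 5 / (17) = 5/17.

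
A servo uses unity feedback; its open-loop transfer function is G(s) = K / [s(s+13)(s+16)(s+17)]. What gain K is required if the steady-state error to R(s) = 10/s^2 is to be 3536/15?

150

The open loop has one pole at the origin → type 1 system.
K_v = lim_{s→0} s·G(s) = K / (13·16·17) = (1/3536)·K.
e_ss = 10/K_v = 3536/15 ⇒ K_v = 75/1768 ⇒ K = (75/1768)/(1/3536) = 150.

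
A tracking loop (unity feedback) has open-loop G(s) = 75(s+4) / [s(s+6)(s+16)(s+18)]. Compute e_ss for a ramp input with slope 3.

17.28

G(s) has one factor of s in the denominator, so the system is type 1.
K_v = lim_{s→0} s·G(s) = 75·4 / (6·16·18) = 25/144.
e_ss = 3/K_v = 3/(25/144) = 17.28.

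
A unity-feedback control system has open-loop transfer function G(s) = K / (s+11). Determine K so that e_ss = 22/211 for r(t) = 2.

200

The open loop has no poles at the origin → type 0 system.
K_p = lim_{s→0} G(s) = K / (11) = (1/11)·K.
e_ss = 2/(1 + K_p) = 22/211 ⇒ 1 + (1/11)·K = 211/11 ⇒ K = 200.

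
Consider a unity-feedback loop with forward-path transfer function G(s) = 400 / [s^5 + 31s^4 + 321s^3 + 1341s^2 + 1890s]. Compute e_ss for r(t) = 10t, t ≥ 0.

The denominator has no term below 1890s — 1 pole at s=0, type 1.
K_v = lim_{s→0} s·G(s) = 400 / 1890 = 40/189.
e_ss = 10/K_v = 10/(40/189) = 47.25.

47.25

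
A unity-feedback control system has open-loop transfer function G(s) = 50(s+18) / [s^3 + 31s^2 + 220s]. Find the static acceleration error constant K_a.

Factoring s from the denominator leaves a polynomial with constant term 220, so the system is type 1.
K_a = lim_{s→0} s^2·G(s) = 0 (the extra factor of s kills the finite limit).

0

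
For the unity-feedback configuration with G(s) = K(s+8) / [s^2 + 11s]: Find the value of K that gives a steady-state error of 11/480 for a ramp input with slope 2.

120

Factoring s from the denominator leaves a polynomial with constant term 11, so the system is type 1.
K_v = lim_{s→0} s·G(s) = K·8 / 11 = (8/11)·K.
e_ss = 2/K_v = 11/480 ⇒ K_v = 960/11 ⇒ K = (960/11)/(8/11) = 120.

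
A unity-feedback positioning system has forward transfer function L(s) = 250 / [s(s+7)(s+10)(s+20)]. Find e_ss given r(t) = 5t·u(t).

28

One free integrator in L(s): this is a type 1 system.
K_v = lim_{s→0} s·L(s) = 250 / (7·10·20) = 5/28.
e_ss = 5/K_v = 5/(5/28) = 28.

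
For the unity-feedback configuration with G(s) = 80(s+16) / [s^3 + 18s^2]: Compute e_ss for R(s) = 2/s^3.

9/320

The denominator has no term below 18s^2 — 2 poles at s=0, type 2.
K_a = lim_{s→0} s^2·G(s) = 80·16 / 18 = 640/9.
r(t) = t^2 gives R(s) = 2/s^3.
e_ss = 2/K_a = 2/(640/9) = 9/320.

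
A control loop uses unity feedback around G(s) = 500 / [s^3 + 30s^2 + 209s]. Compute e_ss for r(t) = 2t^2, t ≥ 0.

Lowest-order denominator term is 209s, so the open loop has 1 pole at the origin → type 1 system.
For a type-1 system K_a = 0, so e_ss to a parabolic input is unbounded.

infinity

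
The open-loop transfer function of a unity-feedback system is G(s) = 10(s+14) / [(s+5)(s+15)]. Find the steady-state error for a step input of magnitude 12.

180/43

G(s) has no factors of s in the denominator, so the system is type 0.
K_p = lim_{s→0} G(s) = 10·14 / (5·15) = 28/15.
e_ss = 12/(1 + K_p) = 12/(43/15) = 180/43.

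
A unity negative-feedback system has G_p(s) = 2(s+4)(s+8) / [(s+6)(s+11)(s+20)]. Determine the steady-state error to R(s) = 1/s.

The open loop has no poles at the origin → type 0 system.
K_p = lim_{s→0} G_p(s) = 2·4·8 / (6·11·20) = 8/165.
e_ss = 1/(1 + K_p) = 1/(173/165) = 165/173.

165/173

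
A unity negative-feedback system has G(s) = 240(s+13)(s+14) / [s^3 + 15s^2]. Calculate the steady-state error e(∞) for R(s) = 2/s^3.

1/1456

Factoring s^2 from the denominator leaves a polynomial with constant term 15, so the system is type 2.
K_a = lim_{s→0} s^2·G(s) = 240·13·14 / 15 = 2912.
r(t) = t^2 gives R(s) = 2/s^3.
e_ss = 2/K_a = 2/2912 = 1/1456.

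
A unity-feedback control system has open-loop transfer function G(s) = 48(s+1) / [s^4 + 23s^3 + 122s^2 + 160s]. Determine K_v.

0.3

Factoring s from the denominator leaves a polynomial with constant term 160, so the system is type 1.
K_v = lim_{s→0} s·G(s) = 48·1 / 160 = 0.3.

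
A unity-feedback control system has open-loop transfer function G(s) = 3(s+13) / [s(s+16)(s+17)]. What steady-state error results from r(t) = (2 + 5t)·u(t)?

1360/39

One free integrator in G(s): this is a type 1 system. Taking each input component in turn:
  • 2: tracked with zero error.
  • 5t: e_ss = 5/K_v with K_v=39/272 → 1360/39.
Total e_ss = 1360/39.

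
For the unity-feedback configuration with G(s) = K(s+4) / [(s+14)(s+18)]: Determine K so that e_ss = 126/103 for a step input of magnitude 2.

40

G(s) has no factors of s in the denominator, so the system is type 0.
K_p = lim_{s→0} G(s) = K·4 / (14·18) = (1/63)·K.
e_ss = 2/(1 + K_p) = 126/103 ⇒ 1 + (1/63)·K = 103/63 ⇒ K = 40.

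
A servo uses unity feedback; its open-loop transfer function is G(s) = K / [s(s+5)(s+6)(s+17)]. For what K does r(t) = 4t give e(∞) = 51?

40

The open loop has one pole at the origin → type 1 system.
K_v = lim_{s→0} s·G(s) = K / (5·6·17) = (1/510)·K.
e_ss = 4/K_v = 51 ⇒ K_v = 4/51 ⇒ K = (4/51)/(1/510) = 40.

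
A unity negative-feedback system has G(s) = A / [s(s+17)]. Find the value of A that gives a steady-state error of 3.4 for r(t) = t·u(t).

G(s) has one factor of s in the denominator, so the system is type 1.
K_v = lim_{s→0} s·G(s) = A / (17) = (1/17)·A.
e_ss = 1/K_v = 3.4 ⇒ K_v = 5/17 ⇒ A = (5/17)/(1/17) = 5.

5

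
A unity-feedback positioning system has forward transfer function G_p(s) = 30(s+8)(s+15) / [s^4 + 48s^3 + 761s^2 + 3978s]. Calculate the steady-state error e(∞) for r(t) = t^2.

Factoring s from the denominator leaves a polynomial with constant term 3978, so the system is type 1.
For a type-1 system K_a = 0, so e_ss to a parabolic input is unbounded.

infinity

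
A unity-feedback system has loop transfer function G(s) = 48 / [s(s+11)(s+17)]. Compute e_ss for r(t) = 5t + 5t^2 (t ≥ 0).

infinity

G(s) has one factor of s in the denominator, so the system is type 1. Treating each term separately:
  • 5t: e_ss = 5/K_v with K_v=48/187 → 935/48.
  • 5t^2: a type-1 system cannot track it, e_ss → ∞.
The unbounded component dominates.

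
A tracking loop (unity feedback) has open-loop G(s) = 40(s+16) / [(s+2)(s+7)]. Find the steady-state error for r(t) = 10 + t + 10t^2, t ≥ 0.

No free integrators in G(s): this is a type 0 system. Taking each input component in turn:
  • 10: e_ss = 10/(1+K_p) with K_p=320/7 → 70/327.
  • t: a type-0 system cannot track it, e_ss → ∞.
  • 10t^2: a type-0 system cannot track it, e_ss → ∞.
The unbounded component dominates.

infinity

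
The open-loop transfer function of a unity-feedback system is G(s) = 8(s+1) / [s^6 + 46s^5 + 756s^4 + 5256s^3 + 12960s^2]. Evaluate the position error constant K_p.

infinity

K_p = lim_{s→0} G(s); with 2 poles at the origin the limit diverges, so K_p = ∞.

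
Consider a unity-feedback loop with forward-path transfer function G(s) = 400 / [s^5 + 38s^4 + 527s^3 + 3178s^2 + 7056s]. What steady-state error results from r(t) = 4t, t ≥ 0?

70.56

Factoring s from the denominator leaves a polynomial with constant term 7056, so the system is type 1.
K_v = lim_{s→0} s·G(s) = 400 / 7056 = 25/441.
e_ss = 4/K_v = 4/(25/441) = 70.56.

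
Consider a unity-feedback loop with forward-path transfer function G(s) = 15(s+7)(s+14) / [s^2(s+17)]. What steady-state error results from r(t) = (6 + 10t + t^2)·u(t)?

17/735

System type = 2 (two poles at s=0). Treating each term separately:
  • 6: tracked with zero error.
  • 10t: tracked with zero error.
  • t^2: e_ss = 2/K_a with K_a=1470/17 → 17/735.
Total e_ss = 17/735.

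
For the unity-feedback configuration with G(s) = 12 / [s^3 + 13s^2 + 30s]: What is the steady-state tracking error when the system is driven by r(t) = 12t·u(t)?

Lowest-order denominator term is 30s, so the open loop has 1 pole at the origin → type 1 system.
K_v = lim_{s→0} s·G(s) = 12 / 30 = 0.4.
e_ss = 12/K_v = 12/0.4 = 30.

30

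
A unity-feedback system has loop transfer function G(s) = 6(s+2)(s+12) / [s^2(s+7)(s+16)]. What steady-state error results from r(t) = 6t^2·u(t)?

28/3

G(s) has two factors of s in the denominator, so the system is type 2.
K_a = lim_{s→0} s^2·G(s) = 6·2·12 / (7·16) = 9/7.
r(t) = 6t^2 gives R(s) = 12/s^3.
e_ss = 12/K_a = 12/(9/7) = 28/3.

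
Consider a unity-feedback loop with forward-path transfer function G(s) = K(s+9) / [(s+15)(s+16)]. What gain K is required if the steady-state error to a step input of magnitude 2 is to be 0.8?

The open loop has no poles at the origin → type 0 system.
K_p = lim_{s→0} G(s) = K·9 / (15·16) = 0.0375·K.
e_ss = 2/(1 + K_p) = 0.8 ⇒ 1 + 0.0375·K = 2.5 ⇒ K = 40.

40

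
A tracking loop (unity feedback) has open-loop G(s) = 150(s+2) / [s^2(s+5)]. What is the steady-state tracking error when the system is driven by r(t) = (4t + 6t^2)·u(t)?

G(s) has two factors of s in the denominator, so the system is type 2. Treating each term separately:
  • 4t: tracked with zero error.
  • 6t^2: e_ss = 12/K_a with K_a=60 → 0.2.
Total e_ss = 0.2.

0.2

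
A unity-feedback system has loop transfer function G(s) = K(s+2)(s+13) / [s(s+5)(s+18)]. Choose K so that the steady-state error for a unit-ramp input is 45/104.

8

System type = 1 (one pole at s=0).
K_v = lim_{s→0} s·G(s) = K·2·13 / (5·18) = (13/45)·K.
e_ss = 1/K_v = 45/104 ⇒ K_v = 104/45 ⇒ K = (104/45)/(13/45) = 8.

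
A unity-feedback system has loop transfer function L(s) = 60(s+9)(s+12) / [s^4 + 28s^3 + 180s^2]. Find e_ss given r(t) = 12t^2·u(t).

2/3

Factoring s^2 from the denominator leaves a polynomial with constant term 180, so the system is type 2.
K_a = lim_{s→0} s^2·L(s) = 60·9·12 / 180 = 36.
r(t) = 12t^2 gives R(s) = 24/s^3.
e_ss = 24/K_a = 24/36 = 2/3.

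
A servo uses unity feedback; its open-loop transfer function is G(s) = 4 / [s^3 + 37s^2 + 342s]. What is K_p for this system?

K_p = lim_{s→0} G(s); with 1 pole at the origin the limit diverges, so K_p = ∞.

infinity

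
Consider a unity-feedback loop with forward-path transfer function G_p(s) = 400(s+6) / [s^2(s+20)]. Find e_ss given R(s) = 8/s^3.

Two free integrators in G_p(s): this is a type 2 system.
K_a = lim_{s→0} s^2·G_p(s) = 400·6 / (20) = 120.
r(t) = 4t^2 gives R(s) = 8/s^3.
e_ss = 8/K_a = 8/120 = 1/15.

1/15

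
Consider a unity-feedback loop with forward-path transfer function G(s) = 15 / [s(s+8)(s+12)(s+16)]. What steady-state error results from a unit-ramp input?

The open loop has one pole at the origin → type 1 system.
K_v = lim_{s→0} s·G(s) = 15 / (8·12·16) = 5/512.
e_ss = 1/K_v = 1/(5/512) = 102.4.

102.4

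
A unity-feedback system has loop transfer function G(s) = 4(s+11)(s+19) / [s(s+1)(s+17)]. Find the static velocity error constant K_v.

The open loop has one pole at the origin → type 1 system.
K_v = lim_{s→0} s·G(s) = 4·11·19 / (1·17) = 836/17.

836/17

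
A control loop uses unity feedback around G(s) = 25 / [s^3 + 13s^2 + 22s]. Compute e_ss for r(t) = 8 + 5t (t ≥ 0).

4.4

Lowest-order denominator term is 22s, so the open loop has 1 pole at the origin → type 1 system. Treating each term separately:
  • 8: tracked with zero error.
  • 5t: e_ss = 5/K_v with K_v=25/22 → 4.4.
Total e_ss = 4.4.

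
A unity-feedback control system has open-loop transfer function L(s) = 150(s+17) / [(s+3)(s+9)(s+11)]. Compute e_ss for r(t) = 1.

System type = 0 (no poles at s=0).
K_p = lim_{s→0} L(s) = 150·17 / (3·9·11) = 850/99.
e_ss = 1/(1 + K_p) = 1/(949/99) = 99/949.

99/949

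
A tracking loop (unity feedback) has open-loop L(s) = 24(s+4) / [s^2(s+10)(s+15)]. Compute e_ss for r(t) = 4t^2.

12.5

Two free integrators in L(s): this is a type 2 system.
K_a = lim_{s→0} s^2·L(s) = 24·4 / (10·15) = 0.64.
r(t) = 4t^2 gives R(s) = 8/s^3.
e_ss = 8/K_a = 8/0.64 = 12.5.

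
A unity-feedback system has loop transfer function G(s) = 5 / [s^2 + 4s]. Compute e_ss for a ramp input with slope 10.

8

The denominator has no term below 4s — 1 pole at s=0, type 1.
K_v = lim_{s→0} s·G(s) = 5 / 4 = 1.25.
e_ss = 10/K_v = 10/1.25 = 8.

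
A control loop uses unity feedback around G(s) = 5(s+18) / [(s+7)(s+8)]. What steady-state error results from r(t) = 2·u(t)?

G(s) has no factors of s in the denominator, so the system is type 0.
K_p = lim_{s→0} G(s) = 5·18 / (7·8) = 45/28.
e_ss = 2/(1 + K_p) = 2/(73/28) = 56/73.

56/73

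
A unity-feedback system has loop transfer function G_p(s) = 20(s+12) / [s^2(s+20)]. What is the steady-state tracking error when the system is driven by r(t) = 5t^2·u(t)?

5/6

System type = 2 (two poles at s=0).
K_a = lim_{s→0} s^2·G_p(s) = 20·12 / (20) = 12.
r(t) = 5t^2 gives R(s) = 10/s^3.
e_ss = 10/K_a = 10/12 = 5/6.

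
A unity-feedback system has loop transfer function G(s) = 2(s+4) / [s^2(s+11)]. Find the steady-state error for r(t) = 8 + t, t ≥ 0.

System type = 2 (two poles at s=0). By superposition:
  • 8: tracked with zero error.
  • t: tracked with zero error.
Total e_ss = 0.

0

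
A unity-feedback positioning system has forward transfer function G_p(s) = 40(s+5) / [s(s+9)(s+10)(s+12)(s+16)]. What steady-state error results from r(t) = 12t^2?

The open loop has one pole at the origin → type 1 system.
For a type-1 system K_a = 0, so e_ss to a parabolic input is unbounded.

infinity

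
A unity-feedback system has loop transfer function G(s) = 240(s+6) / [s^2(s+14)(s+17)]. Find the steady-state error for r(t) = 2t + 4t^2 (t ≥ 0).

Two free integrators in G(s): this is a type 2 system. Treating each term separately:
  • 2t: tracked with zero error.
  • 4t^2: e_ss = 8/K_a with K_a=720/119 → 119/90.
Total e_ss = 119/90.

119/90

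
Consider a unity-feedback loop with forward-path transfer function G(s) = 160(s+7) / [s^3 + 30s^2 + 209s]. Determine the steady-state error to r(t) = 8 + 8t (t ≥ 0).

209/140

Factoring s from the denominator leaves a polynomial with constant term 209, so the system is type 1. By superposition:
  • 8: tracked with zero error.
  • 8t: e_ss = 8/K_v with K_v=1120/209 → 209/140.
Total e_ss = 209/140.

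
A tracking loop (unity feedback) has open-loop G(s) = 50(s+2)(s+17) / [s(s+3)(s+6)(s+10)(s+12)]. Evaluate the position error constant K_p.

infinity

K_p = lim_{s→0} G(s); with 1 pole at the origin the limit diverges, so K_p = ∞.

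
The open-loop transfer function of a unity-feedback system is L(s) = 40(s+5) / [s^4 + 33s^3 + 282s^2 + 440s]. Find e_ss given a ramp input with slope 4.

The denominator has no term below 440s — 1 pole at s=0, type 1.
K_v = lim_{s→0} s·L(s) = 40·5 / 440 = 5/11.
e_ss = 4/K_v = 4/(5/11) = 8.8.

8.8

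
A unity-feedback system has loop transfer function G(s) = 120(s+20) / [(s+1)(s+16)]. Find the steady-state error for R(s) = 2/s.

The open loop has no poles at the origin → type 0 system.
K_p = lim_{s→0} G(s) = 120·20 / (1·16) = 150.
e_ss = 2/(1 + K_p) = 2/151.

2/151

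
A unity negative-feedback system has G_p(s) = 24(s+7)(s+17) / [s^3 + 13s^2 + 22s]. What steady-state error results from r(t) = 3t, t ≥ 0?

11/476

Factoring s from the denominator leaves a polynomial with constant term 22, so the system is type 1.
K_v = lim_{s→0} s·G_p(s) = 24·7·17 / 22 = 1428/11.
e_ss = 3/K_v = 3/(1428/11) = 11/476.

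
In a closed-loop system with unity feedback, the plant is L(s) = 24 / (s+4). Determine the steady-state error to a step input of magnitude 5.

L(s) has no factors of s in the denominator, so the system is type 0.
K_p = lim_{s→0} L(s) = 24 / (4) = 6.
e_ss = 5/(1 + K_p) = 5/7.

5/7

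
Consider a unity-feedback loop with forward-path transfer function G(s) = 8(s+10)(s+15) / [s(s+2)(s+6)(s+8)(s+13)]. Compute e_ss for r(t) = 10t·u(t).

System type = 1 (one pole at s=0).
K_v = lim_{s→0} s·G(s) = 8·10·15 / (2·6·8·13) = 25/26.
e_ss = 10/K_v = 10/(25/26) = 10.4.

10.4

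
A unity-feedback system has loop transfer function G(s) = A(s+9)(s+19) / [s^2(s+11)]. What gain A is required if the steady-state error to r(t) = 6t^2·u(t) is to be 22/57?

2

System type = 2 (two poles at s=0).
K_a = lim_{s→0} s^2·G(s) = A·9·19 / (11) = (171/11)·A.
e_ss = 12/K_a = 22/57 ⇒ K_a = 342/11 ⇒ A = (342/11)/(171/11) = 2.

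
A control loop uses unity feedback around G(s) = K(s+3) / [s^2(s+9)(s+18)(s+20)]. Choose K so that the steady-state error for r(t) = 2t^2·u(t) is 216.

G(s) has two factors of s in the denominator, so the system is type 2.
K_a = lim_{s→0} s^2·G(s) = K·3 / (9·18·20) = (1/1080)·K.
e_ss = 4/K_a = 216 ⇒ K_a = 1/54 ⇒ K = (1/54)/(1/1080) = 20.

20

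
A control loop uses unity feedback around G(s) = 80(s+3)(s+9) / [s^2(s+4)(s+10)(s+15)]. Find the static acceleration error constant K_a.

3.6

Two free integrators in G(s): this is a type 2 system.
K_a = lim_{s→0} s^2·G(s) = 80·3·9 / (4·10·15) = 3.6.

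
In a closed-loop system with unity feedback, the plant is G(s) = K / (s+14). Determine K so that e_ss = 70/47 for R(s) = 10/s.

80

G(s) has no factors of s in the denominator, so the system is type 0.
K_p = lim_{s→0} G(s) = K / (14) = (1/14)·K.
e_ss = 10/(1 + K_p) = 70/47 ⇒ 1 + (1/14)·K = 47/7 ⇒ K = 80.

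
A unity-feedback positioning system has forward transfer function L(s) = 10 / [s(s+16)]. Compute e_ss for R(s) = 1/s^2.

L(s) has one factor of s in the denominator, so the system is type 1.
K_v = lim_{s→0} s·L(s) = 10 / (16) = 0.625.
e_ss = 1/K_v = 1/0.625 = 1.6.

1.6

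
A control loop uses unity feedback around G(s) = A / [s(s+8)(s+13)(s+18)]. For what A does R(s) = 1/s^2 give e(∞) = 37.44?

G(s) has one factor of s in the denominator, so the system is type 1.
K_v = lim_{s→0} s·G(s) = A / (8·13·18) = (1/1872)·A.
e_ss = 1/K_v = 37.44 ⇒ K_v = 25/936 ⇒ A = (25/936)/(1/1872) = 50.

50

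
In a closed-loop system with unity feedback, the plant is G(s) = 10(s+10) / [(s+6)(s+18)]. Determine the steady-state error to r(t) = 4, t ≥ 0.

The open loop has no poles at the origin → type 0 system.
K_p = lim_{s→0} G(s) = 10·10 / (6·18) = 25/27.
e_ss = 4/(1 + K_p) = 4/(52/27) = 27/13.

27/13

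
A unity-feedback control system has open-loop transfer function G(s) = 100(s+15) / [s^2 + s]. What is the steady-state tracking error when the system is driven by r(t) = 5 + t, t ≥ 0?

1/1500

Lowest-order denominator term is s, so the open loop has 1 pole at the origin → type 1 system. By superposition:
  • 5: tracked with zero error.
  • t: e_ss = 1/K_v with K_v=1500 → 1/1500.
Total e_ss = 1/1500.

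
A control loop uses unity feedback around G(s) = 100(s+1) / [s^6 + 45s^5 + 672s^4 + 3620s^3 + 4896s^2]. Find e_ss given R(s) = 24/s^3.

1175.04

Factoring s^2 from the denominator leaves a polynomial with constant term 4896, so the system is type 2.
K_a = lim_{s→0} s^2·G(s) = 100·1 / 4896 = 25/1224.
r(t) = 12t^2 gives R(s) = 24/s^3.
e_ss = 24/K_a = 24/(25/1224) = 1175.04.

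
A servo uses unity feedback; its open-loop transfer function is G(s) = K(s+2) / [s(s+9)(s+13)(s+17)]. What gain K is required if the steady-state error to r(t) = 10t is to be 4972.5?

2

The open loop has one pole at the origin → type 1 system.
K_v = lim_{s→0} s·G(s) = K·2 / (9·13·17) = (2/1989)·K.
e_ss = 10/K_v = 4972.5 ⇒ K_v = 4/1989 ⇒ K = (4/1989)/(2/1989) = 2.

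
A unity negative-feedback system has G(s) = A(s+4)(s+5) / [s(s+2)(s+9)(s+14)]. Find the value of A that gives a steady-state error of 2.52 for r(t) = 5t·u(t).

One free integrator in G(s): this is a type 1 system.
K_v = lim_{s→0} s·G(s) = A·4·5 / (2·9·14) = (5/63)·A.
e_ss = 5/K_v = 2.52 ⇒ K_v = 125/63 ⇒ A = (125/63)/(5/63) = 25.

25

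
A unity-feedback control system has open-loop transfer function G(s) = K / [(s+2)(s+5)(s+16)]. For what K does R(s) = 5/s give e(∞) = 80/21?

50

The open loop has no poles at the origin → type 0 system.
K_p = lim_{s→0} G(s) = K / (2·5·16) = (1/160)·K.
e_ss = 5/(1 + K_p) = 80/21 ⇒ 1 + (1/160)·K = 1.3125 ⇒ K = 50.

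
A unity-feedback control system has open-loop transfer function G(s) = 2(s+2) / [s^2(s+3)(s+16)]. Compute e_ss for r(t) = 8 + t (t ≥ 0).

G(s) has two factors of s in the denominator, so the system is type 2. By superposition:
  • 8: tracked with zero error.
  • t: tracked with zero error.
Total e_ss = 0.

0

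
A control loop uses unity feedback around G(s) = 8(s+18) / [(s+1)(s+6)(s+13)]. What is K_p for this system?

System type = 0 (no poles at s=0).
K_p = lim_{s→0} G(s) = 8·18 / (1·6·13) = 24/13.

24/13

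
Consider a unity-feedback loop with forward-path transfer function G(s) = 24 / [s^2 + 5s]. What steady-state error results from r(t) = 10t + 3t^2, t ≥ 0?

infinity

Factoring s from the denominator leaves a polynomial with constant term 5, so the system is type 1. By superposition:
  • 10t: e_ss = 10/K_v with K_v=4.8 → 25/12.
  • 3t^2: a type-1 system cannot track it, e_ss → ∞.
The unbounded component dominates.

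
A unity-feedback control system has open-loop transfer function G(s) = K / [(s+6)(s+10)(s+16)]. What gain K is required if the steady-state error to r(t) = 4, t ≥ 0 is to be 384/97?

No free integrators in G(s): this is a type 0 system.
K_p = lim_{s→0} G(s) = K / (6·10·16) = (1/960)·K.
e_ss = 4/(1 + K_p) = 384/97 ⇒ 1 + (1/960)·K = 97/96 ⇒ K = 10.

10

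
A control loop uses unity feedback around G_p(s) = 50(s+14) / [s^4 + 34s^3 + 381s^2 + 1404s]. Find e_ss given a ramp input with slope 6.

Factoring s from the denominator leaves a polynomial with constant term 1404, so the system is type 1.
K_v = lim_{s→0} s·G_p(s) = 50·14 / 1404 = 175/351.
e_ss = 6/K_v = 6/(175/351) = 2106/175.

2106/175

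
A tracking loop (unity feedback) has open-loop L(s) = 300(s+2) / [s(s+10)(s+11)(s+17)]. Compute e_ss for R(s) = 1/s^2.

The open loop has one pole at the origin → type 1 system.
K_v = lim_{s→0} s·L(s) = 300·2 / (10·11·17) = 60/187.
e_ss = 1/K_v = 1/(60/187) = 187/60.

187/60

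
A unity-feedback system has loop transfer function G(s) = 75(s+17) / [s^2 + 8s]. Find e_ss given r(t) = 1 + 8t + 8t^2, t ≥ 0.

infinity

Factoring s from the denominator leaves a polynomial with constant term 8, so the system is type 1. Taking each input component in turn:
  • 1: tracked with zero error.
  • 8t: e_ss = 8/K_v with K_v=159.375 → 64/1275.
  • 8t^2: a type-1 system cannot track it, e_ss → ∞.
The unbounded component dominates.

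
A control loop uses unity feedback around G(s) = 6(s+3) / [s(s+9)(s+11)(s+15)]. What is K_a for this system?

0

The open loop has one pole at the origin → type 1 system.
K_a = lim_{s→0} s^2·G(s) = 0 (the extra factor of s kills the finite limit).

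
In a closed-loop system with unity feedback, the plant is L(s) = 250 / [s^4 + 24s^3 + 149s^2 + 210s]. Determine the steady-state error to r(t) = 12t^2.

infinity

Factoring s from the denominator leaves a polynomial with constant term 210, so the system is type 1.
K_a = lim_{s→0} s^2·L(s) = 0; the steady-state error to this parabolic input grows without bound.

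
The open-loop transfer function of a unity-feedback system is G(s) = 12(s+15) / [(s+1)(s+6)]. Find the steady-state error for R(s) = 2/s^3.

System type = 0 (no poles at s=0).
K_a = lim_{s→0} s^2·G(s) = 0; the steady-state error to this parabolic input grows without bound.

infinity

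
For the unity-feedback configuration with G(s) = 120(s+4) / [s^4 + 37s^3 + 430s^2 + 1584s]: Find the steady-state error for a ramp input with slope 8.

26.4

Factoring s from the denominator leaves a polynomial with constant term 1584, so the system is type 1.
K_v = lim_{s→0} s·G(s) = 120·4 / 1584 = 10/33.
e_ss = 8/K_v = 8/(10/33) = 26.4.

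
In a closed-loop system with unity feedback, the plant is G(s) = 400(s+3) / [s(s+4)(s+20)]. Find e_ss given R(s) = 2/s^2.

One free integrator in G(s): this is a type 1 system.
K_v = lim_{s→0} s·G(s) = 400·3 / (4·20) = 15.
e_ss = 2/K_v = 2/15.

2/15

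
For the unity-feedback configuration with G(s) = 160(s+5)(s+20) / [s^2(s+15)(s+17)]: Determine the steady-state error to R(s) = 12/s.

0

The open loop has two poles at the origin → type 2 system.
A type-2 system has K_p = ∞, so it tracks a step input with zero steady-state error.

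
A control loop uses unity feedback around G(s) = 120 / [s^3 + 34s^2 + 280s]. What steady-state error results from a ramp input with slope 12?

Lowest-order denominator term is 280s, so the open loop has 1 pole at the origin → type 1 system.
K_v = lim_{s→0} s·G(s) = 120 / 280 = 3/7.
e_ss = 12/K_v = 12/(3/7) = 28.

28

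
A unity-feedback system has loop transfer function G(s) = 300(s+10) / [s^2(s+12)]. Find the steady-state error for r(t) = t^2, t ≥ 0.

Two free integrators in G(s): this is a type 2 system.
K_a = lim_{s→0} s^2·G(s) = 300·10 / (12) = 250.
r(t) = t^2 gives R(s) = 2/s^3.
e_ss = 2/K_a = 2/250 = 0.008.

0.008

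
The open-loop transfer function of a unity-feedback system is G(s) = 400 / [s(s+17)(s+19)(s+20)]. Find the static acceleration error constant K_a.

0

The open loop has one pole at the origin → type 1 system.
K_a = lim_{s→0} s^2·G(s) = 0 (the extra factor of s kills the finite limit).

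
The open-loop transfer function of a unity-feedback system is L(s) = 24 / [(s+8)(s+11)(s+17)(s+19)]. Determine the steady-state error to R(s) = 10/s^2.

L(s) has no factors of s in the denominator, so the system is type 0.
For a type-0 system K_v = 0, so e_ss to a ramp input is unbounded.

infinity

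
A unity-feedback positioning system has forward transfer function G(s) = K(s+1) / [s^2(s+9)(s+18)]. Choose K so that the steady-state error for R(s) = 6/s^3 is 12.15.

The open loop has two poles at the origin → type 2 system.
K_a = lim_{s→0} s^2·G(s) = K·1 / (9·18) = (1/162)·K.
e_ss = 6/K_a = 12.15 ⇒ K_a = 40/81 ⇒ K = (40/81)/(1/162) = 80.

80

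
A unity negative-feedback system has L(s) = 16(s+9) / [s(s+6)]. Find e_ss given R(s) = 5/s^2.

5/24

One free integrator in L(s): this is a type 1 system.
K_v = lim_{s→0} s·L(s) = 16·9 / (6) = 24.
e_ss = 5/K_v = 5/24.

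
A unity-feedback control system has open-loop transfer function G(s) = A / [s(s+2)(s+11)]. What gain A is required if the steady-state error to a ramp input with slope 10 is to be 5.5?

40

The open loop has one pole at the origin → type 1 system.
K_v = lim_{s→0} s·G(s) = A / (2·11) = (1/22)·A.
e_ss = 10/K_v = 5.5 ⇒ K_v = 20/11 ⇒ A = (20/11)/(1/22) = 40.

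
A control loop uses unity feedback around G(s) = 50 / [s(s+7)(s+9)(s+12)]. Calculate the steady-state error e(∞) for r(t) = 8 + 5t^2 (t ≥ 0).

System type = 1 (one pole at s=0). Taking each input component in turn:
  • 8: tracked with zero error.
  • 5t^2: a type-1 system cannot track it, e_ss → ∞.
The unbounded component dominates.

infinity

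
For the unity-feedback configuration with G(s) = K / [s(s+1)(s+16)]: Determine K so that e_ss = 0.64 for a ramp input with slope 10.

G(s) has one factor of s in the denominator, so the system is type 1.
K_v = lim_{s→0} s·G(s) = K / (1·16) = 0.0625·K.
e_ss = 10/K_v = 0.64 ⇒ K_v = 15.625 ⇒ K = 15.625/0.0625 = 250.

250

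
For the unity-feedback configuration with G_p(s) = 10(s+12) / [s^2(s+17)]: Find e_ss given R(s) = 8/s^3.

G_p(s) has two factors of s in the denominator, so the system is type 2.
K_a = lim_{s→0} s^2·G_p(s) = 10·12 / (17) = 120/17.
r(t) = 4t^2 gives R(s) = 8/s^3.
e_ss = 8/K_a = 8/(120/17) = 17/15.

17/15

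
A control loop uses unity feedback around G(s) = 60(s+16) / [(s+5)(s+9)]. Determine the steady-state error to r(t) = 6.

18/67

G(s) has no factors of s in the denominator, so the system is type 0.
K_p = lim_{s→0} G(s) = 60·16 / (5·9) = 64/3.
e_ss = 6/(1 + K_p) = 6/(67/3) = 18/67.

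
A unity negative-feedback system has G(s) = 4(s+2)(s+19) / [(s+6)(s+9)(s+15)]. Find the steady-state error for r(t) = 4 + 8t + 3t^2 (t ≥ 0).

infinity

G(s) has no factors of s in the denominator, so the system is type 0. By superposition:
  • 4: e_ss = 4/(1+K_p) with K_p=76/405 → 1620/481.
  • 8t: a type-0 system cannot track it, e_ss → ∞.
  • 3t^2: a type-0 system cannot track it, e_ss → ∞.
The unbounded component dominates.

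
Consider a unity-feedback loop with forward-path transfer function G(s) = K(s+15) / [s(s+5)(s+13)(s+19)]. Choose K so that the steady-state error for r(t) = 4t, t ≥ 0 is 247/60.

One free integrator in G(s): this is a type 1 system.
K_v = lim_{s→0} s·G(s) = K·15 / (5·13·19) = (3/247)·K.
e_ss = 4/K_v = 247/60 ⇒ K_v = 240/247 ⇒ K = (240/247)/(3/247) = 80.

80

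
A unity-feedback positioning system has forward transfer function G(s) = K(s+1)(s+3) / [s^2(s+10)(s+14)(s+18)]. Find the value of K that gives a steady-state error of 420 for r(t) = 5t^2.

The open loop has two poles at the origin → type 2 system.
K_a = lim_{s→0} s^2·G(s) = K·1·3 / (10·14·18) = (1/840)·K.
e_ss = 10/K_a = 420 ⇒ K_a = 1/42 ⇒ K = (1/42)/(1/840) = 20.

20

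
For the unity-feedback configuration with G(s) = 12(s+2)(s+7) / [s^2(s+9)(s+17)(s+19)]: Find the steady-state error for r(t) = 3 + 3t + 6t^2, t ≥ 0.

The open loop has two poles at the origin → type 2 system. Treating each term separately:
  • 3: tracked with zero error.
  • 3t: tracked with zero error.
  • 6t^2: e_ss = 12/K_a with K_a=56/969 → 2907/14.
Total e_ss = 2907/14.

2907/14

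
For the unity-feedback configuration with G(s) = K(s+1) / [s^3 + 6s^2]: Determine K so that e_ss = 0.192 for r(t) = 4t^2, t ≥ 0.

250

Factoring s^2 from the denominator leaves a polynomial with constant term 6, so the system is type 2.
K_a = lim_{s→0} s^2·G(s) = K·1 / 6 = (1/6)·K.
e_ss = 8/K_a = 0.192 ⇒ K_a = 125/3 ⇒ K = (125/3)/(1/6) = 250.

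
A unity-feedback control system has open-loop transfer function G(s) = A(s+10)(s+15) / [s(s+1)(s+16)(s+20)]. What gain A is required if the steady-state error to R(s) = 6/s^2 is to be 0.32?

40

G(s) has one factor of s in the denominator, so the system is type 1.
K_v = lim_{s→0} s·G(s) = A·10·15 / (1·16·20) = (15/32)·A.
e_ss = 6/K_v = 0.32 ⇒ K_v = 18.75 ⇒ A = 18.75/(15/32) = 40.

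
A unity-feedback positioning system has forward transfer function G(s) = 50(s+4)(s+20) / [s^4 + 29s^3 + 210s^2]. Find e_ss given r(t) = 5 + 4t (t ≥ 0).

Lowest-order denominator term is 210s^2, so the open loop has 2 poles at the origin → type 2 system. Taking each input component in turn:
  • 5: tracked with zero error.
  • 4t: tracked with zero error.
Total e_ss = 0.

0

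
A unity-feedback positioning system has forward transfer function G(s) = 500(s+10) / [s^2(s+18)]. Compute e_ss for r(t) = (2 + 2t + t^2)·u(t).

0.0072

System type = 2 (two poles at s=0). Treating each term separately:
  • 2: tracked with zero error.
  • 2t: tracked with zero error.
  • t^2: e_ss = 2/K_a with K_a=2500/9 → 0.0072.
Total e_ss = 0.0072.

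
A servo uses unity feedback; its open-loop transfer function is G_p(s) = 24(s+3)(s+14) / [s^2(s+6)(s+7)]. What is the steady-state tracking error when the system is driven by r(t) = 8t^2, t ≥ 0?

System type = 2 (two poles at s=0).
K_a = lim_{s→0} s^2·G_p(s) = 24·3·14 / (6·7) = 24.
r(t) = 8t^2 gives R(s) = 16/s^3.
e_ss = 16/K_a = 16/24 = 2/3.

2/3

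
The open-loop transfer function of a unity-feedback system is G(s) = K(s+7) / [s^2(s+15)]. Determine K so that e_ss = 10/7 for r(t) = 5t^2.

15

System type = 2 (two poles at s=0).
K_a = lim_{s→0} s^2·G(s) = K·7 / (15) = (7/15)·K.
e_ss = 10/K_a = 10/7 ⇒ K_a = 7 ⇒ K = 7/(7/15) = 15.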